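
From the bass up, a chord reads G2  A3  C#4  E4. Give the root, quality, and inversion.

A dominant seventh, third inversion

The distinct note names are G, A, C#, E. Stacked in thirds they read A–C#–E–G, which is a dominant seventh chord on A.
The lowest note is G, the seventh of the chord, so this is third inversion (figured bass 4/2).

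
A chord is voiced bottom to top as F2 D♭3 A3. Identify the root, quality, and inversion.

Reducing to letter names: F, Db, A. These stack in thirds as Db–F–A — a Db augmented triad.
The lowest note is F, the third of the chord, so this is first inversion (figured bass 6).

Db augmented, first inversion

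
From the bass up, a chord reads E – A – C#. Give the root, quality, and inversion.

A major, second inversion

The distinct note names are E, A, C#. Stacked in thirds they read A–C#–E, which is a major triad on A.
With the fifth (E) in the bass, the chord is in second inversion (figured bass 6/4).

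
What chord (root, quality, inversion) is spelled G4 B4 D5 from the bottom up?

G major, root position

The pitch classes G, B, D arrange in thirds as G–B–D: a G major triad.
The lowest note is G, the root of the chord, so this is root position (figured bass 5/3).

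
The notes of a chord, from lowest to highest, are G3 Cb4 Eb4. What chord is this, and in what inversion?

Cb augmented, second inversion

The distinct note names are G, Cb, Eb. Stacked in thirds they read Cb–Eb–G, which is an augmented triad on Cb.
G is the fifth of Cb augmented; fifth in the bass means second inversion (figured bass 6/4).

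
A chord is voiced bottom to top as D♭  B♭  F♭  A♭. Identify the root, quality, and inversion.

The pitch classes Db, Bb, Fb, Ab arrange in thirds as Bb–Db–Fb–Ab: a Bb half-diminished seventh chord.
Db is the third of Bb half-diminished seventh; third in the bass means first inversion (figured bass 6/5).

Bb half-diminished seventh, first inversion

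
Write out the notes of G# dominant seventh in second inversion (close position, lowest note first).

Spelling G# dominant seventh: G#–B#–D#–F#. In second inversion the fifth is bass, giving D#, F#, G#, B# from the bottom.

D#, F#, G#, B#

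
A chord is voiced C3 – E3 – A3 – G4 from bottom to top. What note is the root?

A

Reordering C, E, A, G into stacked thirds gives A–C–E–G; the bottom of that stack, A, is the root.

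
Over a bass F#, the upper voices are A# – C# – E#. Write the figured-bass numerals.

The notes F#, A#, C#, E# stack in thirds as F#–A#–C#–E# — an F# major seventh chord. The bass F# is the root, so this is root position: figured 7.

7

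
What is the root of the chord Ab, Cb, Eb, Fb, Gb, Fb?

Reordering Ab, Cb, Eb, Fb, Gb into stacked thirds gives Fb–Ab–Cb–Eb–Gb; the bottom of that stack, Fb, is the root.

Fb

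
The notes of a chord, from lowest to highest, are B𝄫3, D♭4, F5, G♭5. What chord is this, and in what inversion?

Gb minor-major seventh, first inversion

The distinct note names are Bbb, Db, F, Gb. Stacked in thirds they read Gb–Bbb–Db–F, which is a minor-major seventh chord on Gb.
With the third (Bbb) in the bass, the chord is in first inversion (figured bass 6/5).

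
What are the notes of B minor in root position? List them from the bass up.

B, D, F#

The chord tones are B–D–F#. With the root (B) lowest for root position: B, D, F#.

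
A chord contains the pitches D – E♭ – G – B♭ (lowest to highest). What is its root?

Reordering D, Eb, G, Bb into stacked thirds gives Eb–G–Bb–D; the bottom of that stack, Eb, is the root.

Eb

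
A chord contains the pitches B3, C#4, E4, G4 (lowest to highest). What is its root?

C#

B, C#, E, G are the tones of a C# half-diminished seventh chord (C#–E–G–B), making C# the root.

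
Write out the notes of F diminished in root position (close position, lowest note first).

The chord tones are F–Ab–Cb. With the root (F) lowest for root position: F, Ab, Cb.

F, Ab, Cb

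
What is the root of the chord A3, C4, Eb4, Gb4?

A

The distinct letter names are A, C, Eb, Gb. Arranged as a stack of thirds they read A–C–Eb–Gb, so A is the root (an A diminished seventh chord).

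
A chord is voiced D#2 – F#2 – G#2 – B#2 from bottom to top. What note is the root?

D#, F#, G#, B# are the tones of a G# dominant seventh chord (G#–B#–D#–F#), making G# the root.

G#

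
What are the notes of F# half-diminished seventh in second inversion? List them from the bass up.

C, E, F#, A

The chord tones are F#–A–C–E. With the fifth (C) lowest for second inversion: C, E, F#, A.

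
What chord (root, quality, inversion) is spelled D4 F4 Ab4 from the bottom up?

D diminished, root position

Reducing to letter names: D, F, Ab. These stack in thirds as D–F–Ab — a D diminished triad.
The lowest note is D, the root of the chord, so this is root position (figured bass 5/3).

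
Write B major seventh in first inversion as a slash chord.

Bmaj7/D#

First inversion of B major seventh has the third (D#) in the bass. As a slash chord: Bmaj7/D#.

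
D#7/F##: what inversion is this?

first inversion

D#7/F## means D# dominant seventh with F## in the bass. F## is the third of D# dominant seventh (D#–F##–A#–C#), so this is first inversion.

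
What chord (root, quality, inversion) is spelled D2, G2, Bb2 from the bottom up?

The distinct note names are D, G, Bb. Stacked in thirds they read G–Bb–D, which is a minor triad on G.
The lowest note is D, the fifth of the chord, so this is second inversion (figured bass 6/4).

G minor, second inversion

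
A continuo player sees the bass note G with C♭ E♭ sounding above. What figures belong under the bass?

6/4

The notes G, Cb, Eb stack in thirds as Cb–Eb–G — a Cb augmented triad. The bass G is the fifth, so this is second inversion: figured 6/4.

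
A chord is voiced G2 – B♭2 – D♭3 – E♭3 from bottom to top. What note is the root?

The distinct letter names are G, Bb, Db, Eb. Arranged as a stack of thirds they read Eb–G–Bb–Db, so Eb is the root (an Eb dominant seventh chord).

Eb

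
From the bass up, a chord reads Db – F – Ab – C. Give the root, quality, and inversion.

Db major seventh, root position

The distinct note names are Db, F, Ab, C. Stacked in thirds they read Db–F–Ab–C, which is a major seventh chord on Db.
Db is the root of Db major seventh; root in the bass means root position (figured bass 7).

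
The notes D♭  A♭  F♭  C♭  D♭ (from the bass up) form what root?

Reordering Db, Ab, Fb, Cb into stacked thirds gives Db–Fb–Ab–Cb; the bottom of that stack, Db, is the root.

Db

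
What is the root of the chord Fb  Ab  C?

Fb

The distinct letter names are Fb, Ab, C. Arranged as a stack of thirds they read Fb–Ab–C, so Fb is the root (an Fb augmented triad).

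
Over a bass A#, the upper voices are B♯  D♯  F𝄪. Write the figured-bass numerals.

4/2

The notes A#, B#, D#, F## stack in thirds as B#–D#–F##–A# — a B# minor seventh chord. The bass A# is the seventh, so this is third inversion: figured 4/2.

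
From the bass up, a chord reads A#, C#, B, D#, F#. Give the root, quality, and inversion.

B major ninth, third inversion

The pitch classes A#, C#, B, D#, F# arrange in thirds as B–D#–F#–A#–C#: a B major ninth chord.
The lowest note is A#, the seventh of the chord, so this is third inversion.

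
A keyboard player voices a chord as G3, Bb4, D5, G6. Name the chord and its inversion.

G minor, root position

The distinct note names are G, Bb, D. Stacked in thirds they read G–Bb–D, which is a minor triad on G.
G is the root of G minor; root in the bass means root position (figured bass 5/3).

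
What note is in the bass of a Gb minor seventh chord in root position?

Gb

Gb minor seventh is Gb–Bbb–Db–Fb. Root position places the root in the bass: Gb.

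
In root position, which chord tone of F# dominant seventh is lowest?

In root position the root is lowest. For F# dominant seventh (F#–A#–C#–E) that is F#.

F#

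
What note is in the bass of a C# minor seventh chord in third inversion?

C# minor seventh is C#–E–G#–B. Third inversion places the seventh in the bass: B.

B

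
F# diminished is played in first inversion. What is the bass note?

A

F# diminished is F#–A–C. First inversion places the third in the bass: A.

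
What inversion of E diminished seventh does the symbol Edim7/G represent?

Edim7/G means E diminished seventh with G in the bass. G is the third of E diminished seventh (E–G–Bb–Db), so this is first inversion.

first inversion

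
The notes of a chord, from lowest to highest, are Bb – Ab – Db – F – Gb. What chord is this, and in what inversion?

The distinct note names are Bb, Ab, Db, F, Gb. Stacked in thirds they read Gb–Bb–Db–F–Ab, which is a major ninth chord on Gb.
The lowest note is Bb, the third of the chord, so this is first inversion.

Gb major ninth, first inversion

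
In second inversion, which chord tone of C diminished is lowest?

In second inversion the fifth is lowest. For C diminished (C–Eb–Gb) that is Gb.

Gb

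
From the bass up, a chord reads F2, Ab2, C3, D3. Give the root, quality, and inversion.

D half-diminished seventh, first inversion

Reducing to letter names: F, Ab, C, D. These stack in thirds as D–F–Ab–C — a D half-diminished seventh chord.
The lowest note is F, the third of the chord, so this is first inversion (figured bass 6/5).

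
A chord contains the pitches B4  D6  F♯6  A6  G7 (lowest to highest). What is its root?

Reordering B, D, F#, A, G into stacked thirds gives G–B–D–F#–A; the bottom of that stack, G, is the root.

G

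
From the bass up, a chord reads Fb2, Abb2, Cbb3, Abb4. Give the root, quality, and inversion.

Reducing to letter names: Fb, Abb, Cbb. These stack in thirds as Fb–Abb–Cbb — an Fb diminished triad.
With the root (Fb) in the bass, the chord is in root position (figured bass 5/3).

Fb diminished, root position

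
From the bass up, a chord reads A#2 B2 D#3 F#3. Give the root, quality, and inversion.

B major seventh, third inversion

The pitch classes A#, B, D#, F# arrange in thirds as B–D#–F#–A#: a B major seventh chord.
A# is the seventh of B major seventh; seventh in the bass means third inversion (figured bass 4/2).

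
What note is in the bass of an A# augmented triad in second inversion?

E##

A# augmented is A#–C##–E##. Second inversion places the fifth in the bass: E##.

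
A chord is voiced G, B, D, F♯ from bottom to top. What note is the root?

The distinct letter names are G, B, D, F#. Arranged as a stack of thirds they read G–B–D–F#, so G is the root (a G major seventh chord).

G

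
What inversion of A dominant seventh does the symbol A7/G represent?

A7/G means A dominant seventh with G in the bass. G is the seventh of A dominant seventh (A–C#–E–G), so this is third inversion.

third inversion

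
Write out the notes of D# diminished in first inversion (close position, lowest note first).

D# diminished is D#–F#–A. First inversion puts the third (F#) in the bass, with the remaining tones above: F#, A, D#.

F#, A, D#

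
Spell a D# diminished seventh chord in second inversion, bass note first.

A, C, D#, F#

D# diminished seventh is D#–F#–A–C. Second inversion puts the fifth (A) in the bass, with the remaining tones above: A, C, D#, F#.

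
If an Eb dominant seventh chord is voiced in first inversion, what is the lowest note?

In first inversion the third is lowest. For Eb dominant seventh (Eb–G–Bb–Db) that is G.

G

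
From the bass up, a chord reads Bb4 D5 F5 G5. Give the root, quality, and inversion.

Reducing to letter names: Bb, D, F, G. These stack in thirds as G–Bb–D–F — a G minor seventh chord.
The lowest note is Bb, the third of the chord, so this is first inversion (figured bass 6/5).

G minor seventh, first inversion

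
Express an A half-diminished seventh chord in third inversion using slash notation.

Aø7/G

Third inversion of A half-diminished seventh has the seventh (G) in the bass. As a slash chord: Aø7/G.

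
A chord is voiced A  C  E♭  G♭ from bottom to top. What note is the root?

The distinct letter names are A, C, Eb, Gb. Arranged as a stack of thirds they read A–C–Eb–Gb, so A is the root (an A diminished seventh chord).

A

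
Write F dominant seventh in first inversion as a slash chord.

First inversion of F dominant seventh has the third (A) in the bass. As a slash chord: F7/A.

F7/A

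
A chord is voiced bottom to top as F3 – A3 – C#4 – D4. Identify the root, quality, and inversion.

D minor-major seventh, first inversion

Reducing to letter names: F, A, C#, D. These stack in thirds as D–F–A–C# — a D minor-major seventh chord.
F is the third of D minor-major seventh; third in the bass means first inversion (figured bass 6/5).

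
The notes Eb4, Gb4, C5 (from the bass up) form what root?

The distinct letter names are Eb, Gb, C. Arranged as a stack of thirds they read C–Eb–Gb, so C is the root (a C diminished triad).

C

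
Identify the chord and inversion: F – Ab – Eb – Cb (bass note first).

The distinct note names are F, Ab, Eb, Cb. Stacked in thirds they read F–Ab–Cb–Eb, which is a half-diminished seventh chord on F.
F is the root of F half-diminished seventh; root in the bass means root position (figured bass 7).

F half-diminished seventh, root position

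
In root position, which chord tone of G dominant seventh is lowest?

G

The root of G dominant seventh (G–B–D–F) is G; that is the bass in root position.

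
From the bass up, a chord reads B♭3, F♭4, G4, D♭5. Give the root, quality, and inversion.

The distinct note names are Bb, Fb, G, Db. Stacked in thirds they read G–Bb–Db–Fb, which is a diminished seventh chord on G.
The lowest note is Bb, the third of the chord, so this is first inversion (figured bass 6/5).

G diminished seventh, first inversion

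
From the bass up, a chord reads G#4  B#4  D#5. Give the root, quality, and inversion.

G# major, root position

The pitch classes G#, B#, D# arrange in thirds as G#–B#–D#: a G# major triad.
With the root (G#) in the bass, the chord is in root position (figured bass 5/3).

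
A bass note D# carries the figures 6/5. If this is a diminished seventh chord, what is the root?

The figures 6/5 mean the third of the chord is in the bass. If D# is the third of a diminished seventh chord, the root is B# (chord tones B#–D#–F#–A).

B#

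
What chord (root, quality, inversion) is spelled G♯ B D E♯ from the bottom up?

E# diminished seventh, first inversion

The distinct note names are G#, B, D, E#. Stacked in thirds they read E#–G#–B–D, which is a diminished seventh chord on E#.
With the third (G#) in the bass, the chord is in first inversion (figured bass 6/5).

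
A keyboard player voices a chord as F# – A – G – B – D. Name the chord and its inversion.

G major ninth, third inversion

Reducing to letter names: F#, A, G, B, D. These stack in thirds as G–B–D–F#–A — a G major ninth chord.
The lowest note is F#, the seventh of the chord, so this is third inversion.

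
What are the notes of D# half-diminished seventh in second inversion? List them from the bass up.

D# half-diminished seventh is D#–F#–A–C#. Second inversion puts the fifth (A) in the bass, with the remaining tones above: A, C#, D#, F#.

A, C#, D#, F#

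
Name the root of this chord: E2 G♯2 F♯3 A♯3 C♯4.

F#

E, G#, F#, A#, C# are the tones of an F# dominant ninth chord (F#–A#–C#–E–G#), making F# the root.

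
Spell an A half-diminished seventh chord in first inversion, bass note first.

C, Eb, G, A

A half-diminished seventh is A–C–Eb–G. First inversion puts the third (C) in the bass, with the remaining tones above: C, Eb, G, A.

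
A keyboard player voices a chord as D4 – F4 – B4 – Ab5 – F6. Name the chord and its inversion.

Reducing to letter names: D, F, B, Ab. These stack in thirds as B–D–F–Ab — a B diminished seventh chord.
The lowest note is D, the third of the chord, so this is first inversion (figured bass 6/5).

B diminished seventh, first inversion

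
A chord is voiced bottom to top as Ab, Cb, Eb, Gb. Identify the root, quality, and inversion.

The distinct note names are Ab, Cb, Eb, Gb. Stacked in thirds they read Ab–Cb–Eb–Gb, which is a minor seventh chord on Ab.
The lowest note is Ab, the root of the chord, so this is root position (figured bass 7).

Ab minor seventh, root position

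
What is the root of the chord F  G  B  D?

F, G, B, D are the tones of a G dominant seventh chord (G–B–D–F), making G the root.

G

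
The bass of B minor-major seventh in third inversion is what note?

A#

The seventh of B minor-major seventh (B–D–F#–A#) is A#; that is the bass in third inversion.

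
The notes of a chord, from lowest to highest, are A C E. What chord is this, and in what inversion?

The pitch classes A, C, E arrange in thirds as A–C–E: an A minor triad.
The lowest note is A, the root of the chord, so this is root position (figured bass 5/3).

A minor, root position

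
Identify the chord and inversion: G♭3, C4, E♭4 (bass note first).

The pitch classes Gb, C, Eb arrange in thirds as C–Eb–Gb: a C diminished triad.
Gb is the fifth of C diminished; fifth in the bass means second inversion (figured bass 6/4).

C diminished, second inversion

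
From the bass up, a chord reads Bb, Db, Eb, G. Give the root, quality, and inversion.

Reducing to letter names: Bb, Db, Eb, G. These stack in thirds as Eb–G–Bb–Db — an Eb dominant seventh chord.
The lowest note is Bb, the fifth of the chord, so this is second inversion (figured bass 4/3).

Eb dominant seventh, second inversion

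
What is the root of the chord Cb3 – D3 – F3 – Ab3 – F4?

D

Reordering Cb, D, F, Ab into stacked thirds gives D–F–Ab–Cb; the bottom of that stack, D, is the root.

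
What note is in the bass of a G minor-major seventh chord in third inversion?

F#

In third inversion the seventh is lowest. For G minor-major seventh (G–Bb–D–F#) that is F#.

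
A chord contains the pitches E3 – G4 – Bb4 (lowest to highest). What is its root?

E, G, Bb are the tones of an E diminished triad (E–G–Bb), making E the root.

E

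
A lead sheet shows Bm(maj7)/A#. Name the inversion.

third inversion

Bm(maj7)/A# means B minor-major seventh with A# in the bass. A# is the seventh of B minor-major seventh (B–D–F#–A#), so this is third inversion.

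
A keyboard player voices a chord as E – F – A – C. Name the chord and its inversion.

The distinct note names are E, F, A, C. Stacked in thirds they read F–A–C–E, which is a major seventh chord on F.
The lowest note is E, the seventh of the chord, so this is third inversion (figured bass 4/2).

F major seventh, third inversion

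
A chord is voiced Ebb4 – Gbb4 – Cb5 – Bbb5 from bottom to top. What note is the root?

Reordering Ebb, Gbb, Cb, Bbb into stacked thirds gives Cb–Ebb–Gbb–Bbb; the bottom of that stack, Cb, is the root.

Cb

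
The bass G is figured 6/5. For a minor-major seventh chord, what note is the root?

E

The figures 6/5 mean the third of the chord is in the bass. If G is the third of a minor-major seventh chord, the root is E (chord tones E–G–B–D#).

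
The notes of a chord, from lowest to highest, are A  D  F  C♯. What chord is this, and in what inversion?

D minor-major seventh, second inversion

Reducing to letter names: A, D, F, C#. These stack in thirds as D–F–A–C# — a D minor-major seventh chord.
A is the fifth of D minor-major seventh; fifth in the bass means second inversion (figured bass 4/3).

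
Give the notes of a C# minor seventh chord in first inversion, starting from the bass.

E, G#, B, C#

Spelling C# minor seventh: C#–E–G#–B. In first inversion the third is bass, giving E, G#, B, C# from the bottom.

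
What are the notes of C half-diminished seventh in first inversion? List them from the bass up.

The chord tones are C–Eb–Gb–Bb. With the third (Eb) lowest for first inversion: Eb, Gb, Bb, C.

Eb, Gb, Bb, C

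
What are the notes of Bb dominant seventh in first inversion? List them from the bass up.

The chord tones are Bb–D–F–Ab. With the third (D) lowest for first inversion: D, F, Ab, Bb.

D, F, Ab, Bb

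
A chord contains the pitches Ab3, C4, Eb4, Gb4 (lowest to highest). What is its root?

Ab

The distinct letter names are Ab, C, Eb, Gb. Arranged as a stack of thirds they read Ab–C–Eb–Gb, so Ab is the root (an Ab dominant seventh chord).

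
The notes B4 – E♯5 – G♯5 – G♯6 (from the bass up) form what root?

E#

Reordering B, E#, G# into stacked thirds gives E#–G#–B; the bottom of that stack, E#, is the root.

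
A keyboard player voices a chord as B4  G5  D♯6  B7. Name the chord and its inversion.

The distinct note names are B, G, D#. Stacked in thirds they read G–B–D#, which is an augmented triad on G.
With the third (B) in the bass, the chord is in first inversion (figured bass 6).

G augmented, first inversion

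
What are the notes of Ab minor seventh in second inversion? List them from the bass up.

Ab minor seventh is Ab–Cb–Eb–Gb. Second inversion puts the fifth (Eb) in the bass, with the remaining tones above: Eb, Gb, Ab, Cb.

Eb, Gb, Ab, Cb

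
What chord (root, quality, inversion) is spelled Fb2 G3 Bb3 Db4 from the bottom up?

G diminished seventh, third inversion

The pitch classes Fb, G, Bb, Db arrange in thirds as G–Bb–Db–Fb: a G diminished seventh chord.
With the seventh (Fb) in the bass, the chord is in third inversion (figured bass 4/2).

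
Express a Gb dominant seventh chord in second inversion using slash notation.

Second inversion of Gb dominant seventh has the fifth (Db) in the bass. As a slash chord: Gb7/Db.

Gb7/Db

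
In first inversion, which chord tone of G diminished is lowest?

In first inversion the third is lowest. For G diminished (G–Bb–Db) that is Bb.

Bb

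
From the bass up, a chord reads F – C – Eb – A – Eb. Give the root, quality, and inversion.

F dominant seventh, root position

Reducing to letter names: F, C, Eb, A. These stack in thirds as F–A–C–Eb — an F dominant seventh chord.
F is the root of F dominant seventh; root in the bass means root position (figured bass 7).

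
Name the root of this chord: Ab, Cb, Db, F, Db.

Db

Ab, Cb, Db, F are the tones of a Db dominant seventh chord (Db–F–Ab–Cb), making Db the root.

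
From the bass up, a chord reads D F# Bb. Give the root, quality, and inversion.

Bb augmented, first inversion

The distinct note names are D, F#, Bb. Stacked in thirds they read Bb–D–F#, which is an augmented triad on Bb.
The lowest note is D, the third of the chord, so this is first inversion (figured bass 6).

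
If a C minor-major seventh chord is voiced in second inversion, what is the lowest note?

G

C minor-major seventh is C–Eb–G–B. Second inversion places the fifth in the bass: G.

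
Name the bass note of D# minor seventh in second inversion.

A#

The fifth of D# minor seventh (D#–F#–A#–C#) is A#; that is the bass in second inversion.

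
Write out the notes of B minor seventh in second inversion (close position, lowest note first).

The chord tones are B–D–F#–A. With the fifth (F#) lowest for second inversion: F#, A, B, D.

F#, A, B, D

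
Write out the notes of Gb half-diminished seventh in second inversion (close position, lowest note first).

Spelling Gb half-diminished seventh: Gb–Bbb–Dbb–Fb. In second inversion the fifth is bass, giving Dbb, Fb, Gb, Bbb from the bottom.

Dbb, Fb, Gb, Bbb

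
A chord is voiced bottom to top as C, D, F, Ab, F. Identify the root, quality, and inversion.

D half-diminished seventh, third inversion

Reducing to letter names: C, D, F, Ab. These stack in thirds as D–F–Ab–C — a D half-diminished seventh chord.
The lowest note is C, the seventh of the chord, so this is third inversion (figured bass 4/2).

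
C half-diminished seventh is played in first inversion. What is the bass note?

Eb

The third of C half-diminished seventh (C–Eb–Gb–Bb) is Eb; that is the bass in first inversion.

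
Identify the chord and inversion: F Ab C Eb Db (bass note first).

Db major ninth, first inversion

The pitch classes F, Ab, C, Eb, Db arrange in thirds as Db–F–Ab–C–Eb: a Db major ninth chord.
F is the third of Db major ninth; third in the bass means first inversion.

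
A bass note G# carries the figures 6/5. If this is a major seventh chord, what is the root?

E

The figures 6/5 mean the third of the chord is in the bass. If G# is the third of a major seventh chord, the root is E (chord tones E–G#–B–D#).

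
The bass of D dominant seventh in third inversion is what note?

In third inversion the seventh is lowest. For D dominant seventh (D–F#–A–C) that is C.

C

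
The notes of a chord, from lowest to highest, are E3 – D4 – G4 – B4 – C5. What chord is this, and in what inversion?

C major ninth, first inversion

The distinct note names are E, D, G, B, C. Stacked in thirds they read C–E–G–B–D, which is a major ninth chord on C.
With the third (E) in the bass, the chord is in first inversion.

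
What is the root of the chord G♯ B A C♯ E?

A

G#, B, A, C#, E are the tones of an A major ninth chord (A–C#–E–G#–B), making A the root.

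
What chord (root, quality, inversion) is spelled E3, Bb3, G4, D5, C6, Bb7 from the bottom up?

C dominant ninth, first inversion

The pitch classes E, Bb, G, D, C arrange in thirds as C–E–G–Bb–D: a C dominant ninth chord.
With the third (E) in the bass, the chord is in first inversion.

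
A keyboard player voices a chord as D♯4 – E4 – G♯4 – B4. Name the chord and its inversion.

E major seventh, third inversion

Reducing to letter names: D#, E, G#, B. These stack in thirds as E–G#–B–D# — an E major seventh chord.
D# is the seventh of E major seventh; seventh in the bass means third inversion (figured bass 4/2).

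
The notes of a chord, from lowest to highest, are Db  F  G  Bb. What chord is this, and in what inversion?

The pitch classes Db, F, G, Bb arrange in thirds as G–Bb–Db–F: a G half-diminished seventh chord.
With the fifth (Db) in the bass, the chord is in second inversion (figured bass 4/3).

G half-diminished seventh, second inversion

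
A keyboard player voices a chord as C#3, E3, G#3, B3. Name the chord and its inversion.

C# minor seventh, root position

The distinct note names are C#, E, G#, B. Stacked in thirds they read C#–E–G#–B, which is a minor seventh chord on C#.
With the root (C#) in the bass, the chord is in root position (figured bass 7).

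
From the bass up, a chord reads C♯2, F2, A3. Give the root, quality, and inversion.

Reducing to letter names: C#, F, A. These stack in thirds as F–A–C# — an F augmented triad.
The lowest note is C#, the fifth of the chord, so this is second inversion (figured bass 6/4).

F augmented, second inversion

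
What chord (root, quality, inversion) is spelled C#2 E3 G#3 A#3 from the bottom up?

Reducing to letter names: C#, E, G#, A#. These stack in thirds as A#–C#–E–G# — an A# half-diminished seventh chord.
The lowest note is C#, the third of the chord, so this is first inversion (figured bass 6/5).

A# half-diminished seventh, first inversion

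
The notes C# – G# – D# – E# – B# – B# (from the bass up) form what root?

The distinct letter names are C#, G#, D#, E#, B#. Arranged as a stack of thirds they read C#–E#–G#–B#–D#, so C# is the root (a C# major ninth chord).

C#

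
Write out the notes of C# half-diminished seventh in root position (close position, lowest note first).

The chord tones are C#–E–G–B. With the root (C#) lowest for root position: C#, E, G, B.

C#, E, G, B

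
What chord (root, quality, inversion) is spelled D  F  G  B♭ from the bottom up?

G minor seventh, second inversion

Reducing to letter names: D, F, G, Bb. These stack in thirds as G–Bb–D–F — a G minor seventh chord.
D is the fifth of G minor seventh; fifth in the bass means second inversion (figured bass 4/3).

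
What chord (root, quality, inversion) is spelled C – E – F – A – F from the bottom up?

F major seventh, second inversion

The distinct note names are C, E, F, A. Stacked in thirds they read F–A–C–E, which is a major seventh chord on F.
With the fifth (C) in the bass, the chord is in second inversion (figured bass 4/3).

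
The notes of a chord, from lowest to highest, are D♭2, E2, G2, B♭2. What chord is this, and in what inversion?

The distinct note names are Db, E, G, Bb. Stacked in thirds they read E–G–Bb–Db, which is a diminished seventh chord on E.
Db is the seventh of E diminished seventh; seventh in the bass means third inversion (figured bass 4/2).

E diminished seventh, third inversion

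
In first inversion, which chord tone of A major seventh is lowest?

C#

In first inversion the third is lowest. For A major seventh (A–C#–E–G#) that is C#.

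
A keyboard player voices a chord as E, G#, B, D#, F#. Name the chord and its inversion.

The pitch classes E, G#, B, D#, F# arrange in thirds as E–G#–B–D#–F#: an E major ninth chord.
The lowest note is E, the root of the chord, so this is root position.

E major ninth, root position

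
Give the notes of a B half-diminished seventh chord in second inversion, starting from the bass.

Spelling B half-diminished seventh: B–D–F–A. In second inversion the fifth is bass, giving F, A, B, D from the bottom.

F, A, B, D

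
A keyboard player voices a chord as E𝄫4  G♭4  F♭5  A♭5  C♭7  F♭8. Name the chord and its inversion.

Fb dominant ninth, third inversion

Reducing to letter names: Ebb, Gb, Fb, Ab, Cb. These stack in thirds as Fb–Ab–Cb–Ebb–Gb — an Fb dominant ninth chord.
The lowest note is Ebb, the seventh of the chord, so this is third inversion.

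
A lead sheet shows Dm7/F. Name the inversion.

Dm7/F means D minor seventh with F in the bass. F is the third of D minor seventh (D–F–A–C), so this is first inversion.

first inversion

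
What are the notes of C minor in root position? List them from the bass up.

C, Eb, G

Spelling C minor: C–Eb–G. In root position the root is bass, giving C, Eb, G from the bottom.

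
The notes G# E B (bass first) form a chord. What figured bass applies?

6

The notes G#, E, B stack in thirds as E–G#–B — an E major triad. The bass G# is the third, so this is first inversion: figured 6.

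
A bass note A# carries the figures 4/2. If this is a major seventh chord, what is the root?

The figures 4/2 mean the seventh of the chord is in the bass. If A# is the seventh of a major seventh chord, the root is B (chord tones B–D#–F#–A#).

B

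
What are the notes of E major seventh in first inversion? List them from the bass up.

The chord tones are E–G#–B–D#. With the third (G#) lowest for first inversion: G#, B, D#, E.

G#, B, D#, E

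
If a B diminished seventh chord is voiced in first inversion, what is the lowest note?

In first inversion the third is lowest. For B diminished seventh (B–D–F–Ab) that is D.

D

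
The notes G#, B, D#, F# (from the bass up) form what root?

G#

The distinct letter names are G#, B, D#, F#. Arranged as a stack of thirds they read G#–B–D#–F#, so G# is the root (a G# minor seventh chord).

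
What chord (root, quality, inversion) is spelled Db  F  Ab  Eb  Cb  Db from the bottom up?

Db dominant ninth, root position

The distinct note names are Db, F, Ab, Eb, Cb. Stacked in thirds they read Db–F–Ab–Cb–Eb, which is a dominant ninth chord on Db.
Db is the root of Db dominant ninth; root in the bass means root position.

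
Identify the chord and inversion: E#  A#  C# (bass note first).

Reducing to letter names: E#, A#, C#. These stack in thirds as A#–C#–E# — an A# minor triad.
E# is the fifth of A# minor; fifth in the bass means second inversion (figured bass 6/4).

A# minor, second inversion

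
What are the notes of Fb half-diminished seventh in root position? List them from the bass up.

The chord tones are Fb–Abb–Cbb–Ebb. With the root (Fb) lowest for root position: Fb, Abb, Cbb, Ebb.

Fb, Abb, Cbb, Ebb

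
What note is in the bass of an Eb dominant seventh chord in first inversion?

G

Eb dominant seventh is Eb–G–Bb–Db. First inversion places the third in the bass: G.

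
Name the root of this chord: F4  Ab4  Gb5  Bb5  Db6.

F, Ab, Gb, Bb, Db are the tones of a Gb major ninth chord (Gb–Bb–Db–F–Ab), making Gb the root.

Gb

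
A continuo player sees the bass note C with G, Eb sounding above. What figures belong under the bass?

5/3

The notes C, G, Eb stack in thirds as C–Eb–G — a C minor triad. The bass C is the root, so this is root position: figured 5/3.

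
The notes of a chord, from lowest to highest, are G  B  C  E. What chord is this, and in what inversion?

The pitch classes G, B, C, E arrange in thirds as C–E–G–B: a C major seventh chord.
G is the fifth of C major seventh; fifth in the bass means second inversion (figured bass 4/3).

C major seventh, second inversion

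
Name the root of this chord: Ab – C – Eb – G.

Ab

Ab, C, Eb, G are the tones of an Ab major seventh chord (Ab–C–Eb–G), making Ab the root.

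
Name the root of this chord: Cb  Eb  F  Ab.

F

The distinct letter names are Cb, Eb, F, Ab. Arranged as a stack of thirds they read F–Ab–Cb–Eb, so F is the root (an F half-diminished seventh chord).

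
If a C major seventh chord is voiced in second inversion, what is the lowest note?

G

The fifth of C major seventh (C–E–G–B) is G; that is the bass in second inversion.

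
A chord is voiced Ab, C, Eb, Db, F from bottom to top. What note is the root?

Reordering Ab, C, Eb, Db, F into stacked thirds gives Db–F–Ab–C–Eb; the bottom of that stack, Db, is the root.

Db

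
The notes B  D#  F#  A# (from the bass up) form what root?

B

Reordering B, D#, F#, A# into stacked thirds gives B–D#–F#–A#; the bottom of that stack, B, is the root.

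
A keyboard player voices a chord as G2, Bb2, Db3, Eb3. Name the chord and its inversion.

Eb dominant seventh, first inversion

The pitch classes G, Bb, Db, Eb arrange in thirds as Eb–G–Bb–Db: an Eb dominant seventh chord.
G is the third of Eb dominant seventh; third in the bass means first inversion (figured bass 6/5).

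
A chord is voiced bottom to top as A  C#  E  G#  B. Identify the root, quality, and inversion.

The distinct note names are A, C#, E, G#, B. Stacked in thirds they read A–C#–E–G#–B, which is a major ninth chord on A.
The lowest note is A, the root of the chord, so this is root position.

A major ninth, root position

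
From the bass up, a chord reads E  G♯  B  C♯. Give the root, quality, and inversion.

Reducing to letter names: E, G#, B, C#. These stack in thirds as C#–E–G#–B — a C# minor seventh chord.
With the third (E) in the bass, the chord is in first inversion (figured bass 6/5).

C# minor seventh, first inversion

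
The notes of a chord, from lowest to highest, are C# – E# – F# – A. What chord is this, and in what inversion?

F# minor-major seventh, second inversion

Reducing to letter names: C#, E#, F#, A. These stack in thirds as F#–A–C#–E# — an F# minor-major seventh chord.
The lowest note is C#, the fifth of the chord, so this is second inversion (figured bass 4/3).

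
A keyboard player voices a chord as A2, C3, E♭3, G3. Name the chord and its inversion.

The distinct note names are A, C, Eb, G. Stacked in thirds they read A–C–Eb–G, which is a half-diminished seventh chord on A.
The lowest note is A, the root of the chord, so this is root position (figured bass 7).

A half-diminished seventh, root position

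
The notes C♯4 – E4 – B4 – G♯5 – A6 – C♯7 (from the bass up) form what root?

A

Reordering C#, E, B, G#, A into stacked thirds gives A–C#–E–G#–B; the bottom of that stack, A, is the root.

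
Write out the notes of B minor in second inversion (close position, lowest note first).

F#, B, D

The chord tones are B–D–F#. With the fifth (F#) lowest for second inversion: F#, B, D.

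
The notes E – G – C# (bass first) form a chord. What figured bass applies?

The notes E, G, C# stack in thirds as C#–E–G — a C# diminished triad. The bass E is the third, so this is first inversion: figured 6.

6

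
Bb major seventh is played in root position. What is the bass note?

Bb

Bb major seventh is Bb–D–F–A. Root position places the root in the bass: Bb.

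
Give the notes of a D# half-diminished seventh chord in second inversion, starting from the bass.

D# half-diminished seventh is D#–F#–A–C#. Second inversion puts the fifth (A) in the bass, with the remaining tones above: A, C#, D#, F#.

A, C#, D#, F#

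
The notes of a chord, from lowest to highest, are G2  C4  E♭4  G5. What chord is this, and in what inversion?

C minor, second inversion

The pitch classes G, C, Eb arrange in thirds as C–Eb–G: a C minor triad.
With the fifth (G) in the bass, the chord is in second inversion (figured bass 6/4).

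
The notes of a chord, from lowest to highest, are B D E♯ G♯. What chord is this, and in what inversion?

E# diminished seventh, second inversion

The distinct note names are B, D, E#, G#. Stacked in thirds they read E#–G#–B–D, which is a diminished seventh chord on E#.
B is the fifth of E# diminished seventh; fifth in the bass means second inversion (figured bass 4/3).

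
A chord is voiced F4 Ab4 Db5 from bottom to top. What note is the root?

Db

Reordering F, Ab, Db into stacked thirds gives Db–F–Ab; the bottom of that stack, Db, is the root.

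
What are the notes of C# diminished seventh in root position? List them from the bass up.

C# diminished seventh is C#–E–G–Bb. Root position puts the root (C#) in the bass, with the remaining tones above: C#, E, G, Bb.

C#, E, G, Bb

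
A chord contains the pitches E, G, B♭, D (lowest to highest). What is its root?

The distinct letter names are E, G, Bb, D. Arranged as a stack of thirds they read E–G–Bb–D, so E is the root (an E half-diminished seventh chord).

E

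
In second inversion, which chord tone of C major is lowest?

The fifth of C major (C–E–G) is G; that is the bass in second inversion.

G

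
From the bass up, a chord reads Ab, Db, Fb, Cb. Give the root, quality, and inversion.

The pitch classes Ab, Db, Fb, Cb arrange in thirds as Db–Fb–Ab–Cb: a Db minor seventh chord.
Ab is the fifth of Db minor seventh; fifth in the bass means second inversion (figured bass 4/3).

Db minor seventh, second inversion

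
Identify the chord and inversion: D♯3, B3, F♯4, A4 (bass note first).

B dominant seventh, first inversion

The pitch classes D#, B, F#, A arrange in thirds as B–D#–F#–A: a B dominant seventh chord.
D# is the third of B dominant seventh; third in the bass means first inversion (figured bass 6/5).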